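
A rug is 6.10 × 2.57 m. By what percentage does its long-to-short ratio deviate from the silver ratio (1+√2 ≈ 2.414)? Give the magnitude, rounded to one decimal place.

1.7%

Ratio = 6.10 / 2.57 ≈ 2.3735.
Ideal silver ratio ≈ 2.4142. |2.3735 − 2.4142| / 2.4142 ≈ 1.69% → 1.7%.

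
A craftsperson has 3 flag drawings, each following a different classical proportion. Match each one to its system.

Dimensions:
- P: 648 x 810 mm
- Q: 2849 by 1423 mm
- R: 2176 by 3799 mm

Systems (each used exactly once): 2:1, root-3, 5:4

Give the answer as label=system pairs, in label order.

P=5:4, Q=2:1, R=root-3

Ratios: P ≈ 1.250; Q ≈ 2.002; R ≈ 1.746.
Targets: 2:1 ≈ 2.000; root-3 ≈ 1.732; 5:4 ≈ 1.250.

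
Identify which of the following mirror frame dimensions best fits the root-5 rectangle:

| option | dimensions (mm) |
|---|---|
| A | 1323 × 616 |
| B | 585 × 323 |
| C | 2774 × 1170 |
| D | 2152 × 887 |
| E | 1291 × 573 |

Ratios (long/short): A ≈ 2.148; B ≈ 1.811; C ≈ 2.371; D ≈ 2.426; E ≈ 2.253.
root-5 ≈ 2.236; option E is nearest (Δ 0.017).

E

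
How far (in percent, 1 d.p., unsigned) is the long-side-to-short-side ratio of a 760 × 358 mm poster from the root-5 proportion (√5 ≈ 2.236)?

5.1%

Ratio = 760 / 358 ≈ 2.1229.
Ideal root-5 ≈ 2.2361. |2.1229 − 2.2361| / 2.2361 ≈ 5.06% → 5.1%.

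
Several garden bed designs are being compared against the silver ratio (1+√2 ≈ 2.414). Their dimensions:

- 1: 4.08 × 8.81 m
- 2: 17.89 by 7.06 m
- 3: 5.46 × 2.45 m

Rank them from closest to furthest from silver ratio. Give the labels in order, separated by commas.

2, 3, 1

Ratios: 1 = 8.81 / 4.08 ≈ 2.159; 2 = 17.89 / 7.06 ≈ 2.534; 3 = 5.46 / 2.45 ≈ 2.229.
|Δ from 2.414|: 1 0.255; 2 0.120; 3 0.185.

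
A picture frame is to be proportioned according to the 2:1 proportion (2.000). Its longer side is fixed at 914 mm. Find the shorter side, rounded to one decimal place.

2:1 = 2.00000.
Shorter side = 914 ÷ 2.00000 ≈ 457.000 → 457.0 mm.

457.0 mm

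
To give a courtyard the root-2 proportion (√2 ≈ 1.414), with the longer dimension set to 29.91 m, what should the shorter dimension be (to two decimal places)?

21.15 m

root-2 ≈ 1.41421.
Shorter side = 29.91 ÷ 1.41421 ≈ 21.1496 → 21.15 m.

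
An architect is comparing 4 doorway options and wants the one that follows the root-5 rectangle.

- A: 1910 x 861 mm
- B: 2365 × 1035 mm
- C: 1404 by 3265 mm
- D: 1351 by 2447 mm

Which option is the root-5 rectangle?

Ratios (long/short): A ≈ 2.218; B ≈ 2.285; C ≈ 2.325; D ≈ 1.811.
root-5 ≈ 2.236; option A is nearest (Δ 0.018).

A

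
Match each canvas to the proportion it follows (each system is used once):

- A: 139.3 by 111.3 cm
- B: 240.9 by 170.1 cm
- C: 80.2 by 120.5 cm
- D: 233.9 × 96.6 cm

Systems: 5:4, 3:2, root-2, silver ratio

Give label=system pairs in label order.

A = 139.3/111.3 ≈ 1.252 → 5:4 (1.250)
B = 240.9/170.1 ≈ 1.416 → root-2 (1.414)
C = 120.5/80.2 ≈ 1.502 → 3:2 (1.500)
D = 233.9/96.6 ≈ 2.421 → silver ratio (2.414)

A=5:4, B=root-2, C=3:2, D=silver ratio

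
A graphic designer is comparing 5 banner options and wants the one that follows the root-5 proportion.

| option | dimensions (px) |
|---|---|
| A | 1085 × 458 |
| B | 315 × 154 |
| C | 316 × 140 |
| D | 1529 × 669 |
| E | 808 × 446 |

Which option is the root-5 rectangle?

Ratios (long/short): A ≈ 2.369; B ≈ 2.045; C ≈ 2.257; D ≈ 2.286; E ≈ 1.812.
root-5 ≈ 2.236; option C is nearest (Δ 0.021).

C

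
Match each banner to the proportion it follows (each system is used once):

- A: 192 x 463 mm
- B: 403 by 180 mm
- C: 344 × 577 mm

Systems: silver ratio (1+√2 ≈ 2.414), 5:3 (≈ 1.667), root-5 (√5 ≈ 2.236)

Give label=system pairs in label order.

A = 463/192 ≈ 2.411 → silver ratio (2.414)
B = 403/180 ≈ 2.239 → root-5 (2.236)
C = 577/344 ≈ 1.677 → 5:3 (1.667)

A=silver ratio, B=root-5, C=5:3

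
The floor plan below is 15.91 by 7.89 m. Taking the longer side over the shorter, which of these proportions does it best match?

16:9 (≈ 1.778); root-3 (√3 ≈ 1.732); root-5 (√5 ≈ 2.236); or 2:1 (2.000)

Ratio = 15.91 / 7.89 ≈ 2.016.
Distances: 16:9 1.778 (Δ 0.238); root-3 1.732 (Δ 0.284); root-5 2.236 (Δ 0.220); 2:1 2.000 (Δ 0.016).

2:1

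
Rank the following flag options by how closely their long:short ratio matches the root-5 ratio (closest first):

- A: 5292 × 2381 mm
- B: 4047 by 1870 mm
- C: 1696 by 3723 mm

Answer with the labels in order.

A, C, B

A: 5292/2381 ≈ 2.223 → |2.223 − 2.236| = 0.013
B: 4047/1870 ≈ 2.164 → |2.164 − 2.236| = 0.072
C: 3723/1696 ≈ 2.195 → |2.195 − 2.236| = 0.041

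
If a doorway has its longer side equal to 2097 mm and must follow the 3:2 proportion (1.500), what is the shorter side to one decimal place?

3:2 = 1.50000.
Shorter side = 2097 ÷ 1.50000 ≈ 1398.000 → 1398.0 mm.

1398.0 mm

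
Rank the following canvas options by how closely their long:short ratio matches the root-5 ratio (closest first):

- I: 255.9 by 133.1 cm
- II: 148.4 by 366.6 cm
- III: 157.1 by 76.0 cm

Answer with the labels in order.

Ratios: I = 255.9 / 133.1 ≈ 1.923; II = 366.6 / 148.4 ≈ 2.470; III = 157.1 / 76.0 ≈ 2.067.
|Δ from 2.236|: I 0.313; II 0.234; III 0.169.

III, II, I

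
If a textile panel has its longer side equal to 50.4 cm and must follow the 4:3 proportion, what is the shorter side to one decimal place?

37.8 cm

4:3 ≈ 1.33333.
Shorter side = 50.4 ÷ 1.33333 ≈ 37.800 → 37.8 cm.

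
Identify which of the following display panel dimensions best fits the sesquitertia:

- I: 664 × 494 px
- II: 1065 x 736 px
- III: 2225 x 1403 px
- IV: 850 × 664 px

Target 4:3 ≈ 1.333.
I: 1.344 (Δ0.011)  II: 1.447 (Δ0.114)  III: 1.586 (Δ0.253)  IV: 1.280 (Δ0.053)

I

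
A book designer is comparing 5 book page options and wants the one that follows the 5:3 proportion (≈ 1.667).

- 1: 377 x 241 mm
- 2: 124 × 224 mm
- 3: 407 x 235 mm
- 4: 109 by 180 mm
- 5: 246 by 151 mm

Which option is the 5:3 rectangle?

4

Target 5:3 ≈ 1.667.
1: 1.564 (Δ0.103)  2: 1.806 (Δ0.139)  3: 1.732 (Δ0.065)  4: 1.651 (Δ0.016)  5: 1.629 (Δ0.038)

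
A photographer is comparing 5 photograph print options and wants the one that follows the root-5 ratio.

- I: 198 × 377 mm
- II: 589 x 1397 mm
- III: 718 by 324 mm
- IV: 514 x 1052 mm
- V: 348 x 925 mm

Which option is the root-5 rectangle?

Ratios (long/short): I ≈ 1.904; II ≈ 2.372; III ≈ 2.216; IV ≈ 2.047; V ≈ 2.658.
root-5 ≈ 2.236; option III is nearest (Δ 0.020).

III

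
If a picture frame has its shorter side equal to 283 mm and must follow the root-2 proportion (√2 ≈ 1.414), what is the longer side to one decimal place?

root-2 ≈ 1.41421.
Longer side = 283 × 1.41421 ≈ 400.221 → 400.2 mm.

400.2 mm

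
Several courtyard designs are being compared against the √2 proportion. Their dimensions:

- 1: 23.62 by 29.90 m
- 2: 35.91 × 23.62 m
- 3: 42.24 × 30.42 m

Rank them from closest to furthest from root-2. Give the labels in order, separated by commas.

3, 2, 1

Ratios: 1 = 29.90 / 23.62 ≈ 1.266; 2 = 35.91 / 23.62 ≈ 1.520; 3 = 42.24 / 30.42 ≈ 1.389.
|Δ from 1.414|: 1 0.148; 2 0.106; 3 0.025.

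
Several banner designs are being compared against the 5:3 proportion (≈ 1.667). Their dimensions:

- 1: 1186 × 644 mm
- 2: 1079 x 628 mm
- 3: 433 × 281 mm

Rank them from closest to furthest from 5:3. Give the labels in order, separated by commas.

2, 3, 1

1: 1186/644 ≈ 1.842 → |1.842 − 1.667| = 0.175
2: 1079/628 ≈ 1.718 → |1.718 − 1.667| = 0.051
3: 433/281 ≈ 1.541 → |1.541 − 1.667| = 0.126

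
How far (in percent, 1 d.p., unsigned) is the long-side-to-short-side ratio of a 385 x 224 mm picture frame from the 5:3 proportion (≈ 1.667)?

3.1%

Ratio = 385 / 224 ≈ 1.7188.
Ideal 5:3 ≈ 1.6667. |1.7188 − 1.6667| / 1.6667 ≈ 3.13% → 3.1%.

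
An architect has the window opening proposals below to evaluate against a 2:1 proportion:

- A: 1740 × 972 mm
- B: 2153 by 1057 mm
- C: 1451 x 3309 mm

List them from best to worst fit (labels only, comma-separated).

B, A, C

Ratios: A = 1740 / 972 ≈ 1.790; B = 2153 / 1057 ≈ 2.037; C = 3309 / 1451 ≈ 2.280.
|Δ from 2.000|: A 0.210; B 0.037; C 0.280.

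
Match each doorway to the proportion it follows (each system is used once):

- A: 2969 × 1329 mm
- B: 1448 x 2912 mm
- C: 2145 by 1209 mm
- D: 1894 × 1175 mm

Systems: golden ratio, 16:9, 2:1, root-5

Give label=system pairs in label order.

Ratios: A ≈ 2.234; B ≈ 2.011; C ≈ 1.774; D ≈ 1.612.
Targets: golden ratio ≈ 1.618; 16:9 ≈ 1.778; 2:1 ≈ 2.000; root-5 ≈ 2.236.

A=root-5, B=2:1, C=16:9, D=golden ratio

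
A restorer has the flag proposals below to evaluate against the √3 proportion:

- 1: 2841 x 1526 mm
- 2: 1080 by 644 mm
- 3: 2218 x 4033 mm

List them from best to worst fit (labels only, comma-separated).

Ratios: 1 = 2841 / 1526 ≈ 1.862; 2 = 1080 / 644 ≈ 1.677; 3 = 4033 / 2218 ≈ 1.818.
|Δ from 1.732|: 1 0.130; 2 0.055; 3 0.086.

2, 3, 1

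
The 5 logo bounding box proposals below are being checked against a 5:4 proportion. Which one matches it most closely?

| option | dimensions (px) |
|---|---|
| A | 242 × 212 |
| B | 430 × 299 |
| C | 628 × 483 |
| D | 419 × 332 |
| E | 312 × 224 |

Target 5:4 ≈ 1.250.
A: 1.142 (Δ0.108)  B: 1.438 (Δ0.188)  C: 1.300 (Δ0.050)  D: 1.262 (Δ0.012)  E: 1.393 (Δ0.143)

D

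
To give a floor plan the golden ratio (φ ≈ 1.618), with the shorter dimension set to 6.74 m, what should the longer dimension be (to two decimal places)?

golden ratio ≈ 1.61803.
Longer side = 6.74 × 1.61803 ≈ 10.9055 → 10.91 m.

10.91 m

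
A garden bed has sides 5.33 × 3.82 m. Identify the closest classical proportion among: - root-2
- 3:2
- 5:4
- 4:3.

root-2

5.33/3.82 ≈ 1.395. Nearest candidates are root-2 (1.414, off by 0.019) and 4:3 (1.333, off by 0.062).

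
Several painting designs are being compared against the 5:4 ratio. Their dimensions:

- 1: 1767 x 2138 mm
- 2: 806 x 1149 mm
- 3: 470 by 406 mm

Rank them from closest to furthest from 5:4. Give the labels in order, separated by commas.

1, 3, 2

Ratios: 1 = 2138 / 1767 ≈ 1.210; 2 = 1149 / 806 ≈ 1.426; 3 = 470 / 406 ≈ 1.158.
|Δ from 1.250|: 1 0.040; 2 0.176; 3 0.092.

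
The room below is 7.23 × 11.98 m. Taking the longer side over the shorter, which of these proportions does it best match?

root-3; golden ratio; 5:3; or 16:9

Ratio = 11.98 / 7.23 ≈ 1.657.
Distances: root-3 1.732 (Δ 0.075); golden ratio 1.618 (Δ 0.039); 5:3 1.667 (Δ 0.010); 16:9 1.778 (Δ 0.121).

5:3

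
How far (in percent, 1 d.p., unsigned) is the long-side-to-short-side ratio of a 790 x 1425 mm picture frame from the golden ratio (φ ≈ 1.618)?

11.5%

Ratio = 1425 / 790 ≈ 1.8038.
Ideal golden ratio ≈ 1.6180. |1.8038 − 1.6180| / 1.6180 ≈ 11.48% → 11.5%.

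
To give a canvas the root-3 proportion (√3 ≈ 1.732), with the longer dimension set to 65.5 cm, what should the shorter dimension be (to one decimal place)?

root-3 ≈ 1.73205.
Shorter side = 65.5 ÷ 1.73205 ≈ 37.816 → 37.8 cm.

37.8 cm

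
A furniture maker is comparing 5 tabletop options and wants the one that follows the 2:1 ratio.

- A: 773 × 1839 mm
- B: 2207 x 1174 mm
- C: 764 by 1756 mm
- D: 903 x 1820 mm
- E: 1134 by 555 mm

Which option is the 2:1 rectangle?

D

Target 2:1 ≈ 2.000.
A: 2.379 (Δ0.379)  B: 1.880 (Δ0.120)  C: 2.298 (Δ0.298)  D: 2.016 (Δ0.016)  E: 2.043 (Δ0.043)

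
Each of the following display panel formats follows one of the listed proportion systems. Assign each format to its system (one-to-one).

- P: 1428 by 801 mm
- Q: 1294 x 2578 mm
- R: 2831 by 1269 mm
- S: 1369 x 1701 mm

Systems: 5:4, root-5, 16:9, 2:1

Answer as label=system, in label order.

P=16:9, Q=2:1, R=root-5, S=5:4

P = 1428/801 ≈ 1.783 → 16:9 (1.778)
Q = 2578/1294 ≈ 1.992 → 2:1 (2.000)
R = 2831/1269 ≈ 2.231 → root-5 (2.236)
S = 1701/1369 ≈ 1.243 → 5:4 (1.250)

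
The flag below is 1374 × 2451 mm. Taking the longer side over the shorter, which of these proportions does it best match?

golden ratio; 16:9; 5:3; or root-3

Ratio = 2451 / 1374 ≈ 1.784.
Distances: golden ratio 1.618 (Δ 0.166); 16:9 1.778 (Δ 0.006); 5:3 1.667 (Δ 0.117); root-3 1.732 (Δ 0.052).

16:9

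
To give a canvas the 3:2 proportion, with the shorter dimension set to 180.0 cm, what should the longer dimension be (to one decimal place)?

270.0 cm

3:2 = 1.50000.
Longer side = 180.0 × 1.50000 ≈ 270.000 → 270.0 cm.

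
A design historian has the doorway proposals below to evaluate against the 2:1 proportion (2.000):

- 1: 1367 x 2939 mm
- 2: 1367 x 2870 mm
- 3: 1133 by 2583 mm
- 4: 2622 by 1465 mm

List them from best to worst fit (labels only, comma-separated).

2, 1, 4, 3

Ratios: 1 = 2939 / 1367 ≈ 2.150; 2 = 2870 / 1367 ≈ 2.099; 3 = 2583 / 1133 ≈ 2.280; 4 = 2622 / 1465 ≈ 1.790.
|Δ from 2.000|: 1 0.150; 2 0.099; 3 0.280; 4 0.210.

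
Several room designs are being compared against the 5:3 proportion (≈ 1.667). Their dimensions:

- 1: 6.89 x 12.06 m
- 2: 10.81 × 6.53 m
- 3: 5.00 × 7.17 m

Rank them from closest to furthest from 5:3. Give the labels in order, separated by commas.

2, 1, 3

1: 12.06/6.89 ≈ 1.750 → |1.750 − 1.667| = 0.083
2: 10.81/6.53 ≈ 1.655 → |1.655 − 1.667| = 0.012
3: 7.17/5.00 ≈ 1.434 → |1.434 − 1.667| = 0.233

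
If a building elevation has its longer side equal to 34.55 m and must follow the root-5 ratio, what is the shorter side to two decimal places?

15.45 m

root-5 ≈ 2.23607.
Shorter side = 34.55 ÷ 2.23607 ≈ 15.4512 → 15.45 m.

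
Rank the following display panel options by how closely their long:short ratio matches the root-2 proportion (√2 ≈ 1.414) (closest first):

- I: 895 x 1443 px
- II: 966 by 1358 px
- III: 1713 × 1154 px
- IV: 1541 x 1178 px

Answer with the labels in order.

Ratios: I = 1443 / 895 ≈ 1.612; II = 1358 / 966 ≈ 1.406; III = 1713 / 1154 ≈ 1.484; IV = 1541 / 1178 ≈ 1.308.
|Δ from 1.414|: I 0.198; II 0.008; III 0.070; IV 0.106.

II, III, IV, I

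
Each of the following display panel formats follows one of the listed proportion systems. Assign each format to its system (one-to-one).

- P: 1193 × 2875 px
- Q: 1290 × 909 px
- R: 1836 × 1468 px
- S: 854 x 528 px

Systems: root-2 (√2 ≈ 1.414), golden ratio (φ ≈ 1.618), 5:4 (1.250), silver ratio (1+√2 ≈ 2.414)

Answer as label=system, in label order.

P=silver ratio, Q=root-2, R=5:4, S=golden ratio

Ratios: P ≈ 2.410; Q ≈ 1.419; R ≈ 1.251; S ≈ 1.617.
Targets: root-2 ≈ 1.414; golden ratio ≈ 1.618; 5:4 ≈ 1.250; silver ratio ≈ 2.414.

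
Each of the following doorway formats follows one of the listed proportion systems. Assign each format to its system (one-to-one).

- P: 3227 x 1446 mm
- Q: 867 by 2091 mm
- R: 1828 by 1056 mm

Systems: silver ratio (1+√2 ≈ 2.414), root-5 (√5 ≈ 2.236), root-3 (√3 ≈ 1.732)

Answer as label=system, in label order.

P = 3227/1446 ≈ 2.232 → root-5 (2.236)
Q = 2091/867 ≈ 2.412 → silver ratio (2.414)
R = 1828/1056 ≈ 1.731 → root-3 (1.732)

P=root-5, Q=silver ratio, R=root-3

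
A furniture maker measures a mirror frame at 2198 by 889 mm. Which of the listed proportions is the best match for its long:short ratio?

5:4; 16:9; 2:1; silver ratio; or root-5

2198/889 ≈ 2.472. Nearest candidates are silver ratio (2.414, off by 0.058) and root-5 (2.236, off by 0.236).

silver ratio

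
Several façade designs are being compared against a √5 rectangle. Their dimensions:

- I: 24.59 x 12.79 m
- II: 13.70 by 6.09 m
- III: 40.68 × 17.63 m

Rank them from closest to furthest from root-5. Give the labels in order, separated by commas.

II, III, I

I: 24.59/12.79 ≈ 1.923 → |1.923 − 2.236| = 0.313
II: 13.70/6.09 ≈ 2.250 → |2.250 − 2.236| = 0.014
III: 40.68/17.63 ≈ 2.307 → |2.307 − 2.236| = 0.071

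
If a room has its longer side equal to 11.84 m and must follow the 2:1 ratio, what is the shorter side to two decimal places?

2:1 = 2.00000.
Shorter side = 11.84 ÷ 2.00000 ≈ 5.9200 → 5.92 m.

5.92 m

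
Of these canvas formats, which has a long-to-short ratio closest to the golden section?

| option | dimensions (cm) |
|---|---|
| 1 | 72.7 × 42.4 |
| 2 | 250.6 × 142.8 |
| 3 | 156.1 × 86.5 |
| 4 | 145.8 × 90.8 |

Ratios (long/short): 1 ≈ 1.715; 2 ≈ 1.755; 3 ≈ 1.805; 4 ≈ 1.606.
golden ratio ≈ 1.618; option 4 is nearest (Δ 0.012).

4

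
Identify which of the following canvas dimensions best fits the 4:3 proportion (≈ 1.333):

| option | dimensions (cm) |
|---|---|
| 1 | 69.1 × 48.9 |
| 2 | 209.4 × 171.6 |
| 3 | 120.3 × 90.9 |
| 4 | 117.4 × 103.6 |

3

Ratios (long/short): 1 ≈ 1.413; 2 ≈ 1.220; 3 ≈ 1.323; 4 ≈ 1.133.
4:3 ≈ 1.333; option 3 is nearest (Δ 0.010).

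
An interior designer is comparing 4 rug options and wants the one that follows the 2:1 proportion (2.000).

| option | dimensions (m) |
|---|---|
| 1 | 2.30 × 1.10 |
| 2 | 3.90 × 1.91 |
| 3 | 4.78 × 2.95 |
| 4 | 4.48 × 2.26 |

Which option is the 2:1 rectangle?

4

Target 2:1 ≈ 2.000.
1: 2.091 (Δ0.091)  2: 2.042 (Δ0.042)  3: 1.620 (Δ0.380)  4: 1.982 (Δ0.018)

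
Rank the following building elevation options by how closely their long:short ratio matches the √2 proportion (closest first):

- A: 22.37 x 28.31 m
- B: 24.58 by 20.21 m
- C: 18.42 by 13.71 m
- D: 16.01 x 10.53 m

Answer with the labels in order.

C, D, A, B

Ratios: A = 28.31 / 22.37 ≈ 1.266; B = 24.58 / 20.21 ≈ 1.216; C = 18.42 / 13.71 ≈ 1.344; D = 16.01 / 10.53 ≈ 1.520.
|Δ from 1.414|: A 0.148; B 0.198; C 0.070; D 0.106.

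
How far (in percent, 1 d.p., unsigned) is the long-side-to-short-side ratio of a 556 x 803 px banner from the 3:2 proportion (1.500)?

Ratio = 803 / 556 ≈ 1.4442.
Ideal 3:2 = 1.5000. |1.4442 − 1.5000| / 1.5000 ≈ 3.72% → 3.7%.

3.7%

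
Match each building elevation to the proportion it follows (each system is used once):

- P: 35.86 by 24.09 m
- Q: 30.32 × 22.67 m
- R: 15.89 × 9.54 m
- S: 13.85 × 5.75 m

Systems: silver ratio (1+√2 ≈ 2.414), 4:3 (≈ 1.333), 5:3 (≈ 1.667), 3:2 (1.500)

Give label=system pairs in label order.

P=3:2, Q=4:3, R=5:3, S=silver ratio

Ratios: P ≈ 1.489; Q ≈ 1.337; R ≈ 1.666; S ≈ 2.409.
Targets: silver ratio ≈ 2.414; 4:3 ≈ 1.333; 5:3 ≈ 1.667; 3:2 ≈ 1.500.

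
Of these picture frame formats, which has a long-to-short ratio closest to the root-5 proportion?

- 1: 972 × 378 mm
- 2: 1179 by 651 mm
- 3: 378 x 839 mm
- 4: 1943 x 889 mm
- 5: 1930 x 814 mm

Target root-5 ≈ 2.236.
1: 2.571 (Δ0.335)  2: 1.811 (Δ0.425)  3: 2.220 (Δ0.016)  4: 2.186 (Δ0.050)  5: 2.371 (Δ0.135)

3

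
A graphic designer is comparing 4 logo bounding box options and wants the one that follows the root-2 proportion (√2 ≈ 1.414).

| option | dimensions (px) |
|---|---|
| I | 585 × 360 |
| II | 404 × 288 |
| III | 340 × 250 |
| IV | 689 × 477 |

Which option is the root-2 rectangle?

II

Target root-2 ≈ 1.414.
I: 1.625 (Δ0.211)  II: 1.403 (Δ0.011)  III: 1.360 (Δ0.054)  IV: 1.444 (Δ0.030)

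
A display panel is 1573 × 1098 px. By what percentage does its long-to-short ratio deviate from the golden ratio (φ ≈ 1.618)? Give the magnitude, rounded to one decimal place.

Ratio = 1573 / 1098 ≈ 1.4326.
Ideal golden ratio ≈ 1.6180. |1.4326 − 1.6180| / 1.6180 ≈ 11.46% → 11.5%.

11.5%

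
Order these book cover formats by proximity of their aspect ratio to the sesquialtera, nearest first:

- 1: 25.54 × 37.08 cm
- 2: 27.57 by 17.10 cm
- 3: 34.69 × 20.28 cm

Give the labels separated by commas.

Ratios: 1 = 37.08 / 25.54 ≈ 1.452; 2 = 27.57 / 17.10 ≈ 1.612; 3 = 34.69 / 20.28 ≈ 1.711.
|Δ from 1.500|: 1 0.048; 2 0.112; 3 0.211.

1, 2, 3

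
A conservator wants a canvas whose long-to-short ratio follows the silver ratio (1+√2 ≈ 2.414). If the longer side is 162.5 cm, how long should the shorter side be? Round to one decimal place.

67.3 cm

silver ratio ≈ 2.41421.
Shorter side = 162.5 ÷ 2.41421 ≈ 67.310 → 67.3 cm.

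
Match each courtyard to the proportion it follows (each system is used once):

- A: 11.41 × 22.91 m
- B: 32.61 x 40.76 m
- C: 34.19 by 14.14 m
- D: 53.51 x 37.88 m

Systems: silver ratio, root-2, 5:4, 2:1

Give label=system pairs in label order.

A=2:1, B=5:4, C=silver ratio, D=root-2

Ratios: A ≈ 2.008; B ≈ 1.250; C ≈ 2.418; D ≈ 1.413.
Targets: silver ratio ≈ 2.414; root-2 ≈ 1.414; 5:4 ≈ 1.250; 2:1 ≈ 2.000.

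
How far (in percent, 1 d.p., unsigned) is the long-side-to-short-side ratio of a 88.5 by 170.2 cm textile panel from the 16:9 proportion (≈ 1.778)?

8.2%

Ratio = 170.2 / 88.5 ≈ 1.9232.
Ideal 16:9 ≈ 1.7778. |1.9232 − 1.7778| / 1.7778 ≈ 8.18% → 8.2%.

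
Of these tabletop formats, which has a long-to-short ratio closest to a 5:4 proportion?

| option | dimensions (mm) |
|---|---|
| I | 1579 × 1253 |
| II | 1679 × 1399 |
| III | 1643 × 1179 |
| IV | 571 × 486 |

I

Ratios (long/short): I ≈ 1.260; II ≈ 1.200; III ≈ 1.394; IV ≈ 1.175.
5:4 ≈ 1.250; option I is nearest (Δ 0.010).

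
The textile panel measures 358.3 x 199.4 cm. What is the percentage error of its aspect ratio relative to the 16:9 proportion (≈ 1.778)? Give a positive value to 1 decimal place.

Ratio = 358.3 / 199.4 ≈ 1.7969.
Ideal 16:9 ≈ 1.7778. |1.7969 − 1.7778| / 1.7778 ≈ 1.07% → 1.1%.

1.1%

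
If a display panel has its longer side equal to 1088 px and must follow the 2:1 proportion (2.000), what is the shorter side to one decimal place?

2:1 = 2.00000.
Shorter side = 1088 ÷ 2.00000 ≈ 544.000 → 544.0 px.

544.0 px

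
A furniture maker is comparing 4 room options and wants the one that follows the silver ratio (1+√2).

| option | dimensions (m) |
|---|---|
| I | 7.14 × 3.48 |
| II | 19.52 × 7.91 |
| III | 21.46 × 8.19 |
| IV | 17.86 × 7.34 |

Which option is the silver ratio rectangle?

Target silver ratio ≈ 2.414.
I: 2.052 (Δ0.362)  II: 2.468 (Δ0.054)  III: 2.620 (Δ0.206)  IV: 2.433 (Δ0.019)

IV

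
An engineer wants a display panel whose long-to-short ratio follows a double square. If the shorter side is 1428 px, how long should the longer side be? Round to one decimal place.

2856.0 px

2:1 = 2.00000.
Longer side = 1428 × 2.00000 ≈ 2856.000 → 2856.0 px.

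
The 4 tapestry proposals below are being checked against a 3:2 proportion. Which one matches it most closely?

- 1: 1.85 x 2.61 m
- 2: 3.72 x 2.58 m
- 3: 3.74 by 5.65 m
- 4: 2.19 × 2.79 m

3

Ratios (long/short): 1 ≈ 1.411; 2 ≈ 1.442; 3 ≈ 1.511; 4 ≈ 1.274.
3:2 ≈ 1.500; option 3 is nearest (Δ 0.011).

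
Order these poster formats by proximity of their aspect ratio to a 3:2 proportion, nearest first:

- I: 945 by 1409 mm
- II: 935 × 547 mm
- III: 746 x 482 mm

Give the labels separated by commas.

I, III, II

I: 1409/945 ≈ 1.491 → |1.491 − 1.500| = 0.009
II: 935/547 ≈ 1.709 → |1.709 − 1.500| = 0.209
III: 746/482 ≈ 1.548 → |1.548 − 1.500| = 0.048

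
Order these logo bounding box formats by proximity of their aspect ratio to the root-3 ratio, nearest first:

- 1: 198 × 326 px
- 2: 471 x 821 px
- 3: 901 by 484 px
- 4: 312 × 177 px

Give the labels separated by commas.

Ratios: 1 = 326 / 198 ≈ 1.646; 2 = 821 / 471 ≈ 1.743; 3 = 901 / 484 ≈ 1.862; 4 = 312 / 177 ≈ 1.763.
|Δ from 1.732|: 1 0.086; 2 0.011; 3 0.130; 4 0.031.

2, 4, 1, 3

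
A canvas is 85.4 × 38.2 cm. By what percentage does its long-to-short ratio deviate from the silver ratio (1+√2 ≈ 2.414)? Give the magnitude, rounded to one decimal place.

Ratio = 85.4 / 38.2 ≈ 2.2356.
Ideal silver ratio ≈ 2.4142. |2.2356 − 2.4142| / 2.4142 ≈ 7.40% → 7.4%.

7.4%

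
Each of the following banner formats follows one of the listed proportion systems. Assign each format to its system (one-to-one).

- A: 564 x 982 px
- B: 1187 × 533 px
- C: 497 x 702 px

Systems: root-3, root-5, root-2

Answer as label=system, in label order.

Ratios: A ≈ 1.741; B ≈ 2.227; C ≈ 1.412.
Targets: root-3 ≈ 1.732; root-5 ≈ 2.236; root-2 ≈ 1.414.

A=root-3, B=root-5, C=root-2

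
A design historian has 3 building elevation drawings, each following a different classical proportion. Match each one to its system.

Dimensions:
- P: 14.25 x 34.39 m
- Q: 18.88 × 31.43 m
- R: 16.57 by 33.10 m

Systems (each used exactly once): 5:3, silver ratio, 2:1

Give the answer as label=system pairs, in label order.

P = 34.39/14.25 ≈ 2.413 → silver ratio (2.414)
Q = 31.43/18.88 ≈ 1.665 → 5:3 (1.667)
R = 33.10/16.57 ≈ 1.998 → 2:1 (2.000)

P=silver ratio, Q=5:3, R=2:1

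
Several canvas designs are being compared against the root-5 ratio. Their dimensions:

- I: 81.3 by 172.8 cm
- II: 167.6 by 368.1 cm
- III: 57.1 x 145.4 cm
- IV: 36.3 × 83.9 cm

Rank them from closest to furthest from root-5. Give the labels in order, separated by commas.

Ratios: I = 172.8 / 81.3 ≈ 2.125; II = 368.1 / 167.6 ≈ 2.196; III = 145.4 / 57.1 ≈ 2.546; IV = 83.9 / 36.3 ≈ 2.311.
|Δ from 2.236|: I 0.111; II 0.040; III 0.310; IV 0.075.

II, IV, I, III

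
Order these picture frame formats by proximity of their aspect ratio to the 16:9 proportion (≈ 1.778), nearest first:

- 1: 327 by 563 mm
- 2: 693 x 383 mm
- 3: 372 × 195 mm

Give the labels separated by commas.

2, 1, 3

Ratios: 1 = 563 / 327 ≈ 1.722; 2 = 693 / 383 ≈ 1.809; 3 = 372 / 195 ≈ 1.908.
|Δ from 1.778|: 1 0.056; 2 0.031; 3 0.130.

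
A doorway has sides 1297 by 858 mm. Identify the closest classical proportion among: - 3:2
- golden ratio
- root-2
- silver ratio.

1297/858 ≈ 1.512. Nearest candidates are 3:2 (1.500, off by 0.012) and root-2 (1.414, off by 0.098).

3:2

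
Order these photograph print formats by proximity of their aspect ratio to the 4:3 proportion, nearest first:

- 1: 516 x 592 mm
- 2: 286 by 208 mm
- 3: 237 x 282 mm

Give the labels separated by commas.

Ratios: 1 = 592 / 516 ≈ 1.147; 2 = 286 / 208 ≈ 1.375; 3 = 282 / 237 ≈ 1.190.
|Δ from 1.333|: 1 0.186; 2 0.042; 3 0.143.

2, 3, 1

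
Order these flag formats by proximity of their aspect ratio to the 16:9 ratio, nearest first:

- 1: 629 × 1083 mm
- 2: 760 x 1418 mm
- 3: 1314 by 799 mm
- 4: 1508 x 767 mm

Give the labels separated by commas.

1: 1083/629 ≈ 1.722 → |1.722 − 1.778| = 0.056
2: 1418/760 ≈ 1.866 → |1.866 − 1.778| = 0.088
3: 1314/799 ≈ 1.645 → |1.645 − 1.778| = 0.133
4: 1508/767 ≈ 1.966 → |1.966 − 1.778| = 0.188

1, 2, 3, 4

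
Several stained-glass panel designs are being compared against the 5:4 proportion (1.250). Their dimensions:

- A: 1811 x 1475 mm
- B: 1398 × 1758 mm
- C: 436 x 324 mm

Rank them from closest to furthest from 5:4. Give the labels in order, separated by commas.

B, A, C

A: 1811/1475 ≈ 1.228 → |1.228 − 1.250| = 0.022
B: 1758/1398 ≈ 1.258 → |1.258 − 1.250| = 0.008
C: 436/324 ≈ 1.346 → |1.346 − 1.250| = 0.096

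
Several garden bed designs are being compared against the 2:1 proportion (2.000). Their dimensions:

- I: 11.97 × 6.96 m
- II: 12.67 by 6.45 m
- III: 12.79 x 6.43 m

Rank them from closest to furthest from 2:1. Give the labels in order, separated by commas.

III, II, I

I: 11.97/6.96 ≈ 1.720 → |1.720 − 2.000| = 0.280
II: 12.67/6.45 ≈ 1.964 → |1.964 − 2.000| = 0.036
III: 12.79/6.43 ≈ 1.989 → |1.989 − 2.000| = 0.011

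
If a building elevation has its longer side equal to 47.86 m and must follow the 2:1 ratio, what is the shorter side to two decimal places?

23.93 m

2:1 = 2.00000.
Shorter side = 47.86 ÷ 2.00000 ≈ 23.9300 → 23.93 m.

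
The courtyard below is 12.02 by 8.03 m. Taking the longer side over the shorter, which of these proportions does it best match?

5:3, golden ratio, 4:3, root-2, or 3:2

3:2

12.02/8.03 ≈ 1.497. Nearest candidates are 3:2 (1.500, off by 0.003) and root-2 (1.414, off by 0.083).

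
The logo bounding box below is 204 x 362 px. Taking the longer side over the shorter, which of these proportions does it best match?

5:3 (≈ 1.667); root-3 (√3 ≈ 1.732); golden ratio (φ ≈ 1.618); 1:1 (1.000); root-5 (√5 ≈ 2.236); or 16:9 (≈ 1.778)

16:9

Ratio = 362 / 204 ≈ 1.775.
Distances: 5:3 1.667 (Δ 0.108); root-3 1.732 (Δ 0.043); golden ratio 1.618 (Δ 0.157); 1:1 1.000 (Δ 0.775); root-5 2.236 (Δ 0.461); 16:9 1.778 (Δ 0.003).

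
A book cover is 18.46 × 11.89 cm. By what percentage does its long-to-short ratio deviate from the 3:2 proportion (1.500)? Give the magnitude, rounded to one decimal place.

3.5%

Ratio = 18.46 / 11.89 ≈ 1.5526.
Ideal 3:2 = 1.5000. |1.5526 − 1.5000| / 1.5000 ≈ 3.51% → 3.5%.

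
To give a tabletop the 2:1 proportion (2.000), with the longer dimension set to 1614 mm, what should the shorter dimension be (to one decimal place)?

2:1 = 2.00000.
Shorter side = 1614 ÷ 2.00000 ≈ 807.000 → 807.0 mm.

807.0 mm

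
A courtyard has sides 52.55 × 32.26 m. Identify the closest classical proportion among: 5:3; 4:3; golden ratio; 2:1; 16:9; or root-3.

52.55/32.26 ≈ 1.629. Nearest candidates are golden ratio (1.618, off by 0.011) and 5:3 (1.667, off by 0.038).

golden ratio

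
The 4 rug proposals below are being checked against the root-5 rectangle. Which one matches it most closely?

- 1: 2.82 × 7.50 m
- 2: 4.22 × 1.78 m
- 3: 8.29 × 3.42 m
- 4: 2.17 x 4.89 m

4

Ratios (long/short): 1 ≈ 2.660; 2 ≈ 2.371; 3 ≈ 2.424; 4 ≈ 2.253.
root-5 ≈ 2.236; option 4 is nearest (Δ 0.017).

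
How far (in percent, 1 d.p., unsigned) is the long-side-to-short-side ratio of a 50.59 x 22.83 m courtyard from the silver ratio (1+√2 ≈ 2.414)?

8.2%

Ratio = 50.59 / 22.83 ≈ 2.2159.
Ideal silver ratio ≈ 2.4142. |2.2159 − 2.4142| / 2.4142 ≈ 8.21% → 8.2%.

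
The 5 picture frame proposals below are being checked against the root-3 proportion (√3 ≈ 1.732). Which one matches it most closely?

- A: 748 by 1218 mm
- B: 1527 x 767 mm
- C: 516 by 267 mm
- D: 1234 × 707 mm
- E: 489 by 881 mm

D

Ratios (long/short): A ≈ 1.628; B ≈ 1.991; C ≈ 1.933; D ≈ 1.745; E ≈ 1.802.
root-3 ≈ 1.732; option D is nearest (Δ 0.013).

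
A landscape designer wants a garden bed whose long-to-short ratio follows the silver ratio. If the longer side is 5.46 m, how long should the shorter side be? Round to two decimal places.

2.26 m

silver ratio ≈ 2.41421.
Shorter side = 5.46 ÷ 2.41421 ≈ 2.2616 → 2.26 m.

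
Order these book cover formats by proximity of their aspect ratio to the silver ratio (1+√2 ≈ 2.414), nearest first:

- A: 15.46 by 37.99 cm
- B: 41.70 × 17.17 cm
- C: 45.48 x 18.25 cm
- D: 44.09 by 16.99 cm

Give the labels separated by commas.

A: 37.99/15.46 ≈ 2.457 → |2.457 − 2.414| = 0.043
B: 41.70/17.17 ≈ 2.429 → |2.429 − 2.414| = 0.015
C: 45.48/18.25 ≈ 2.492 → |2.492 − 2.414| = 0.078
D: 44.09/16.99 ≈ 2.595 → |2.595 − 2.414| = 0.181

B, A, C, D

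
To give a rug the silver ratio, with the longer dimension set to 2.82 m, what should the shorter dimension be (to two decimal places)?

1.17 m

silver ratio ≈ 2.41421.
Shorter side = 2.82 ÷ 2.41421 ≈ 1.1681 → 1.17 m.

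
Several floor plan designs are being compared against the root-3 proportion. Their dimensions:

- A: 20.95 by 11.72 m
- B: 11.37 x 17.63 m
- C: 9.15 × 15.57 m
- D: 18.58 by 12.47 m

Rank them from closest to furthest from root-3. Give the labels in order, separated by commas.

Ratios: A = 20.95 / 11.72 ≈ 1.788; B = 17.63 / 11.37 ≈ 1.551; C = 15.57 / 9.15 ≈ 1.702; D = 18.58 / 12.47 ≈ 1.490.
|Δ from 1.732|: A 0.056; B 0.181; C 0.030; D 0.242.

C, A, B, D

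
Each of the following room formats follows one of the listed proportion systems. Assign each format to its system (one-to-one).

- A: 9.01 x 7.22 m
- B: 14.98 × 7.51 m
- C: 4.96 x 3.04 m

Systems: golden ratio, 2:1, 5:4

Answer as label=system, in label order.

A=5:4, B=2:1, C=golden ratio

Ratios: A ≈ 1.248; B ≈ 1.995; C ≈ 1.632.
Targets: golden ratio ≈ 1.618; 2:1 ≈ 2.000; 5:4 ≈ 1.250.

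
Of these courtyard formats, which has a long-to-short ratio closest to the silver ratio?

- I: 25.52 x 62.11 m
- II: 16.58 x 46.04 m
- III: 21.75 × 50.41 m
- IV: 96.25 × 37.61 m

Ratios (long/short): I ≈ 2.434; II ≈ 2.777; III ≈ 2.318; IV ≈ 2.559.
silver ratio ≈ 2.414; option I is nearest (Δ 0.020).

I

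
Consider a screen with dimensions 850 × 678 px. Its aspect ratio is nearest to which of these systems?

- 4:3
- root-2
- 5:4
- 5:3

Ratio = 850 / 678 ≈ 1.254.
Distances: 4:3 1.333 (Δ 0.079); root-2 1.414 (Δ 0.160); 5:4 1.250 (Δ 0.004); 5:3 1.667 (Δ 0.413).

5:4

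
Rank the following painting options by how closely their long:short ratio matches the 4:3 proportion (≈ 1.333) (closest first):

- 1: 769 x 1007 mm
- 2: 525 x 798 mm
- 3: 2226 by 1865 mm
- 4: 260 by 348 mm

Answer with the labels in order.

Ratios: 1 = 1007 / 769 ≈ 1.309; 2 = 798 / 525 ≈ 1.520; 3 = 2226 / 1865 ≈ 1.194; 4 = 348 / 260 ≈ 1.338.
|Δ from 1.333|: 1 0.024; 2 0.187; 3 0.139; 4 0.005.

4, 1, 3, 2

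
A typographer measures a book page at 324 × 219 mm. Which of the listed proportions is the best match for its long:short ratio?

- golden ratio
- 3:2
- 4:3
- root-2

3:2

324/219 ≈ 1.479. Nearest candidates are 3:2 (1.500, off by 0.021) and root-2 (1.414, off by 0.065).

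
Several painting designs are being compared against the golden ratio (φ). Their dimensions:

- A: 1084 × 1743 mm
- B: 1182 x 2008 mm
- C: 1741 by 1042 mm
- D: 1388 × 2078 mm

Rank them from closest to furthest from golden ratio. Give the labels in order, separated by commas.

A, C, B, D

Ratios: A = 1743 / 1084 ≈ 1.608; B = 2008 / 1182 ≈ 1.699; C = 1741 / 1042 ≈ 1.671; D = 2078 / 1388 ≈ 1.497.
|Δ from 1.618|: A 0.010; B 0.081; C 0.053; D 0.121.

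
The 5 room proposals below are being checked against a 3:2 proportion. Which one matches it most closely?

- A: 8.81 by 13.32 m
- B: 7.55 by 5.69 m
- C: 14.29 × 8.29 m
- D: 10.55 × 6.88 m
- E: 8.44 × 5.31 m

A

Ratios (long/short): A ≈ 1.512; B ≈ 1.327; C ≈ 1.724; D ≈ 1.533; E ≈ 1.589.
3:2 ≈ 1.500; option A is nearest (Δ 0.012).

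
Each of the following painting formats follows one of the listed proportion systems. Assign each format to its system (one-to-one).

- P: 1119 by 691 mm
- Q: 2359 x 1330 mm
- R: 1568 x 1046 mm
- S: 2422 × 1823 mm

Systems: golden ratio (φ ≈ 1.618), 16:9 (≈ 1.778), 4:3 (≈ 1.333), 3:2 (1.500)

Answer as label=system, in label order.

P=golden ratio, Q=16:9, R=3:2, S=4:3

Ratios: P ≈ 1.619; Q ≈ 1.774; R ≈ 1.499; S ≈ 1.329.
Targets: golden ratio ≈ 1.618; 16:9 ≈ 1.778; 4:3 ≈ 1.333; 3:2 ≈ 1.500.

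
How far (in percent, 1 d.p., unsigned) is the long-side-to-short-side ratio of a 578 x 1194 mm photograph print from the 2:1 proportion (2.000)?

Ratio = 1194 / 578 ≈ 2.0657.
Ideal 2:1 = 2.0000. |2.0657 − 2.0000| / 2.0000 ≈ 3.29% → 3.3%.

3.3%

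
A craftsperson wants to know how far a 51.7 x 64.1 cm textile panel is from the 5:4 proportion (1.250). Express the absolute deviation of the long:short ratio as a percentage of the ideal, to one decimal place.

Ratio = 64.1 / 51.7 ≈ 1.2398.
Ideal 5:4 = 1.2500. |1.2398 − 1.2500| / 1.2500 ≈ 0.82% → 0.8%.

0.8%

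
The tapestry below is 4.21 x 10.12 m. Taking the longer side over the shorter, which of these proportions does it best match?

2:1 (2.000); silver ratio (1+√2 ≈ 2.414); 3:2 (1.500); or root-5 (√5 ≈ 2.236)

silver ratio

10.12/4.21 ≈ 2.404. Nearest candidates are silver ratio (2.414, off by 0.010) and root-5 (2.236, off by 0.168).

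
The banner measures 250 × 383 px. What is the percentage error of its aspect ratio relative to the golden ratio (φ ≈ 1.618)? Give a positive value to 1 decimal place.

5.3%

Ratio = 383 / 250 ≈ 1.5320.
Ideal golden ratio ≈ 1.6180. |1.5320 − 1.6180| / 1.6180 ≈ 5.32% → 5.3%.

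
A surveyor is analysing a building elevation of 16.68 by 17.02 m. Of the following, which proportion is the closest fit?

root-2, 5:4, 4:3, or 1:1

Ratio = 17.02 / 16.68 ≈ 1.020.
Distances: root-2 1.414 (Δ 0.394); 5:4 1.250 (Δ 0.230); 4:3 1.333 (Δ 0.313); 1:1 1.000 (Δ 0.020).

1:1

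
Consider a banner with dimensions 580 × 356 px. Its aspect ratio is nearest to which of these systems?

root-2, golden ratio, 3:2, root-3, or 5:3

580/356 ≈ 1.629. Nearest candidates are golden ratio (1.618, off by 0.011) and 5:3 (1.667, off by 0.038).

golden ratio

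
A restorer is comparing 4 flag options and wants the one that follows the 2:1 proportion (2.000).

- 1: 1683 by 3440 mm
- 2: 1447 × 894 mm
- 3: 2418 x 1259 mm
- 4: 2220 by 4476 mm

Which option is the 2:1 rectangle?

4

Ratios (long/short): 1 ≈ 2.044; 2 ≈ 1.619; 3 ≈ 1.921; 4 ≈ 2.016.
2:1 ≈ 2.000; option 4 is nearest (Δ 0.016).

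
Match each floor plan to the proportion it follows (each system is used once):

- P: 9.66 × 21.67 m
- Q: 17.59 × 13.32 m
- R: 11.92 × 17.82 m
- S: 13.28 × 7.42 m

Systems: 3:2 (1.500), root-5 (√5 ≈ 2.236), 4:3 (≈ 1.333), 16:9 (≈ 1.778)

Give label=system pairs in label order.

Ratios: P ≈ 2.243; Q ≈ 1.321; R ≈ 1.495; S ≈ 1.790.
Targets: 3:2 ≈ 1.500; root-5 ≈ 2.236; 4:3 ≈ 1.333; 16:9 ≈ 1.778.

P=root-5, Q=4:3, R=3:2, S=16:9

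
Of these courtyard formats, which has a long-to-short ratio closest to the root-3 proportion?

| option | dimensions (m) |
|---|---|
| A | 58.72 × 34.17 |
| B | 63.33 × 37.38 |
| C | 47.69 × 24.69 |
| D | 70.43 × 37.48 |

A

Target root-3 ≈ 1.732.
A: 1.718 (Δ0.014)  B: 1.694 (Δ0.038)  C: 1.932 (Δ0.200)  D: 1.879 (Δ0.147)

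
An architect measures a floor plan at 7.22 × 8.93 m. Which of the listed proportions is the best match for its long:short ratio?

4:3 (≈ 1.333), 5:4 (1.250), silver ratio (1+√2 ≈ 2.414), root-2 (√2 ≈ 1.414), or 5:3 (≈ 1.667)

5:4

8.93/7.22 ≈ 1.237. Nearest candidates are 5:4 (1.250, off by 0.013) and 4:3 (1.333, off by 0.096).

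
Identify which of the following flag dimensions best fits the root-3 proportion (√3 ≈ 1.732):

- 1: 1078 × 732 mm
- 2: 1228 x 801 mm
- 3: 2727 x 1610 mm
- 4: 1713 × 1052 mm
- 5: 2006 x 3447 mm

5

Ratios (long/short): 1 ≈ 1.473; 2 ≈ 1.533; 3 ≈ 1.694; 4 ≈ 1.628; 5 ≈ 1.718.
root-3 ≈ 1.732; option 5 is nearest (Δ 0.014).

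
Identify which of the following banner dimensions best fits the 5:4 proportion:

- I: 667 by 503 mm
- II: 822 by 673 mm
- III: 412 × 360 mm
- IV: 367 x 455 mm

IV

Target 5:4 ≈ 1.250.
I: 1.326 (Δ0.076)  II: 1.221 (Δ0.029)  III: 1.144 (Δ0.106)  IV: 1.240 (Δ0.010)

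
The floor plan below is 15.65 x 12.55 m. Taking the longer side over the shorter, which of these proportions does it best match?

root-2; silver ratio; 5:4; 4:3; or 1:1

Ratio = 15.65 / 12.55 ≈ 1.247.
Distances: root-2 1.414 (Δ 0.167); silver ratio 2.414 (Δ 1.167); 5:4 1.250 (Δ 0.003); 4:3 1.333 (Δ 0.086); 1:1 1.000 (Δ 0.247).

5:4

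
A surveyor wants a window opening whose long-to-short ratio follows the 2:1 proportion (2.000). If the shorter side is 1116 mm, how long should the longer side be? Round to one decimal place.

2:1 = 2.00000.
Longer side = 1116 × 2.00000 ≈ 2232.000 → 2232.0 mm.

2232.0 mm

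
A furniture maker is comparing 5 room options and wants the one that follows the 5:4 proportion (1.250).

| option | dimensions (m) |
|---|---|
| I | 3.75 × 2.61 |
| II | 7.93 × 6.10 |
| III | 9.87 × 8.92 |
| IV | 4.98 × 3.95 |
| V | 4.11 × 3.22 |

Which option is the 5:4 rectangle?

Target 5:4 ≈ 1.250.
I: 1.437 (Δ0.187)  II: 1.300 (Δ0.050)  III: 1.107 (Δ0.143)  IV: 1.261 (Δ0.011)  V: 1.276 (Δ0.026)

IV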